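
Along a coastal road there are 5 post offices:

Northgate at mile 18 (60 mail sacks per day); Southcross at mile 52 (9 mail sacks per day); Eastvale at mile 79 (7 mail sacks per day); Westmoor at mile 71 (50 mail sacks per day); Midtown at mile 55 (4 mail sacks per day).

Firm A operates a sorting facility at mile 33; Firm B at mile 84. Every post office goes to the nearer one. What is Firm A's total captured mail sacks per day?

The indifferent point is the midpoint (33+84)/2 = 58.5; post offices left of it (closer to Firm A at 33) go to Firm A, those right go to Firm B.
  Northgate at 18 (w=60) → Firm A
  Southcross at 52 (w=9) → Firm A
  Midtown at 55 (w=4) → Firm A
  Westmoor at 71 (w=50) → Firm B
  Eastvale at 79 (w=7) → Firm B
Firm A captures 73; Firm B captures 57.

73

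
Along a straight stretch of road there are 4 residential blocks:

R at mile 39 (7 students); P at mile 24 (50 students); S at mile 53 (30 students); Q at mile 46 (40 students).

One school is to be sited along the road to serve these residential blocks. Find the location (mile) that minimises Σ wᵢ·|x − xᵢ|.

For a sum of weighted absolute distances on a line, the optimum is the weighted median (not the mean). Total weight W = 127; half-weight = 63.5.
Sort by position and accumulate weight:
  mile 24 (P, w=50) → cum 50
  mile 39 (R, w=7) → cum 57
  mile 46 (Q, w=40) → cum 97  ≥ 63.5 → median here
  mile 53 (S, w=30) → cum 127
Optimal location: mile 46.

x = 46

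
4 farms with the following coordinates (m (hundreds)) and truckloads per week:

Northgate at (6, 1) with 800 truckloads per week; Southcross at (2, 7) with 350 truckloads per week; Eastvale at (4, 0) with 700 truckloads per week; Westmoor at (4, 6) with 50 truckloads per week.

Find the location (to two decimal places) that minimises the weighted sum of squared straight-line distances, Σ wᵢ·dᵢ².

(4.47, 1.87)

The minimiser of Σwᵢ‖p−pᵢ‖² is the weighted centroid p* = (Σwᵢpᵢ)/(Σwᵢ).
Σwᵢ = 1900.
Σwᵢxᵢ = 800·6 + 350·2 + 700·4 + 50·4 = 8500.
Σwᵢyᵢ = 800·1 + 350·7 + 700·0 + 50·6 = 3550.
x* = 8500/1900 = 4.47, y* = 3550/1900 = 1.87.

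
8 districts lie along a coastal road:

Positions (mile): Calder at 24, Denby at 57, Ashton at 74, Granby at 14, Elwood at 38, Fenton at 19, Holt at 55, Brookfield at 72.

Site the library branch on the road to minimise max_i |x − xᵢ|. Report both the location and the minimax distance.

The 1-center on a line is the midpoint of the two extreme points: leftmost at 14, rightmost at 74.
Optimal location = (14 + 74)/2 = 44; maximum distance = (74 − 14)/2 = 30.

location 44, max distance 30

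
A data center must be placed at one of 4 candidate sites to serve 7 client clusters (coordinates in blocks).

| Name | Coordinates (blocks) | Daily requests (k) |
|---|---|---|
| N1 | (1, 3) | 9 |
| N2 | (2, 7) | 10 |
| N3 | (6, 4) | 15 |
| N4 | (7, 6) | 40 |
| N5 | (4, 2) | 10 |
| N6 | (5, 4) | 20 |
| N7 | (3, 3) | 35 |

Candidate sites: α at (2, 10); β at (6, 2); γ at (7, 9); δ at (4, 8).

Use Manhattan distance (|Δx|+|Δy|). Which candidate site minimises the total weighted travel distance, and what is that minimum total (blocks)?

Total weighted distance at each candidate:
  α (2, 10): total = 1172
  β (6, 2): total = 594
  γ (7, 9): total = 978
  δ (4, 8): total = 762
Minimum is at β with total 594 blocks.

β, total 594 blocks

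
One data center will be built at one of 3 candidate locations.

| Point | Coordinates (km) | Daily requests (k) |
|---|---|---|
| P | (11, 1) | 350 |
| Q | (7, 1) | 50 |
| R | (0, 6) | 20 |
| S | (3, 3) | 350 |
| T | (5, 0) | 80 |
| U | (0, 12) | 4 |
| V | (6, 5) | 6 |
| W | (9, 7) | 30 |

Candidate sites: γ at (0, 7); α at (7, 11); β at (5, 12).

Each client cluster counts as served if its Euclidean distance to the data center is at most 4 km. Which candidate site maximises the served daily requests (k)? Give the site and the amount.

Coverage radius r = 4 km; a point is covered iff (Δx)²+(Δy)² ≤ 4² = 16.
  γ (0, 7): covers {R} → 20
  α (7, 11): covers {none} → 0
  β (5, 12): covers {none} → 0
Maximum coverage at γ: 20 daily requests (k).

γ, covering 20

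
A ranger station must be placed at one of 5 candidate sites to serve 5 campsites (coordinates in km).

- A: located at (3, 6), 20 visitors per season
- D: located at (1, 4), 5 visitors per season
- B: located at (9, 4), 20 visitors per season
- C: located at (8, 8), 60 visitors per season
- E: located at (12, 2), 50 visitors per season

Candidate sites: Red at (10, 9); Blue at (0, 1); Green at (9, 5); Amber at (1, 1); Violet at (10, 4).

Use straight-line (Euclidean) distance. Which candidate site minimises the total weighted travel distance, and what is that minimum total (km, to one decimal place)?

Green, total 583.8 km

Total weighted distance at each candidate:
  Red (10, 9): total = 803.9
  Blue (0, 1): total = 1562.1
  Green (9, 5): total = 583.8
  Amber (1, 1): total = 1439.8
  Violet (10, 4): total = 620.4
Minimum is at Green with total 583.8 km.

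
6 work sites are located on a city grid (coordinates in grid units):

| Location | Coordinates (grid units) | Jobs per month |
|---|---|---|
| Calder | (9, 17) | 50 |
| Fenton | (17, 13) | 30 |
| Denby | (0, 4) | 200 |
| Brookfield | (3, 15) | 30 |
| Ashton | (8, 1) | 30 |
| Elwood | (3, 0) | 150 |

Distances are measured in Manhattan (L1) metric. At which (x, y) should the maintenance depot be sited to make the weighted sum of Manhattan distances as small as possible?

(3, 4)

Manhattan distance separates: Σwᵢ(|x−xᵢ|+|y−yᵢ|) = Σwᵢ|x−xᵢ| + Σwᵢ|y−yᵢ|, so x and y are optimised independently as 1-D weighted medians.
Total weight W = 490; half = 245.
x-coordinate, sorted with cumulative weight:
  x=0 (Denby, w=200) cum 200
  x=3 (Brookfield, w=30) cum 230
  x=3 (Elwood, w=150) cum 380  ← median
  x=8 (Ashton, w=30) cum 410
  x=9 (Calder, w=50) cum 460
  x=17 (Fenton, w=30) cum 490
⇒ x* = 3
y-coordinate, sorted with cumulative weight:
  y=0 (Elwood, w=150) cum 150
  y=1 (Ashton, w=30) cum 180
  y=4 (Denby, w=200) cum 380  ← median
  y=13 (Fenton, w=30) cum 410
  y=15 (Brookfield, w=30) cum 440
  y=17 (Calder, w=50) cum 490
⇒ y* = 4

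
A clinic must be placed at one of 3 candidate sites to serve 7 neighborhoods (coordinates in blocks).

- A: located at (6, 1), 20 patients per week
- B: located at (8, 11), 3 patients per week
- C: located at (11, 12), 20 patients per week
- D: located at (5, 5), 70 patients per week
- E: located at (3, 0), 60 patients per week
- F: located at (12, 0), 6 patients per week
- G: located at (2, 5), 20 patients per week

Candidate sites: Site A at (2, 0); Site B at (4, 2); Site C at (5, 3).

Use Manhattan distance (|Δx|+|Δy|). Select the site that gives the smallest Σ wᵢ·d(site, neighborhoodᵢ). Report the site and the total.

Total weighted distance at each candidate:
  Site A (2, 0): total = 1351
  Site B (4, 2): total = 1059
  Site C (5, 3): total = 993
Minimum is at Site C with total 993 blocks.

Site C, total 993 blocks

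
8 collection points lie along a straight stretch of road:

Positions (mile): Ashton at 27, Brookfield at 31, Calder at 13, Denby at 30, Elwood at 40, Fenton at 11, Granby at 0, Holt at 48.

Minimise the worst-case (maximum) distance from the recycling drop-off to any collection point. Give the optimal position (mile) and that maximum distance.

The 1-center on a line is the midpoint of the two extreme points: leftmost at 0, rightmost at 48.
Optimal location = (0 + 48)/2 = 24; maximum distance = (48 − 0)/2 = 24.

location 24, max distance 24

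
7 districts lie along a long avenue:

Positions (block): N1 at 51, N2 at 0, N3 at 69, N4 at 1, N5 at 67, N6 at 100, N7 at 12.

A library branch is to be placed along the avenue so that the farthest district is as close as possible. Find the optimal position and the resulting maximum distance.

location 50, max distance 50

The 1-center on a line is the midpoint of the two extreme points: leftmost at 0, rightmost at 100.
Optimal location = (0 + 100)/2 = 50; maximum distance = (100 − 0)/2 = 50.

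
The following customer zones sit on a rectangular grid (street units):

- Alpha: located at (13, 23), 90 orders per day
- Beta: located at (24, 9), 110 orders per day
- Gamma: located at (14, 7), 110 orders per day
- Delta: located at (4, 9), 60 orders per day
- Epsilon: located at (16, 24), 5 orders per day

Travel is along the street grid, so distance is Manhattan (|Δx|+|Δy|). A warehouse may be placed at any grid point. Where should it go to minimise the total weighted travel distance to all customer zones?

(14, 9)

Manhattan distance separates: Σwᵢ(|x−xᵢ|+|y−yᵢ|) = Σwᵢ|x−xᵢ| + Σwᵢ|y−yᵢ|, so x and y are optimised independently as 1-D weighted medians.
Total weight W = 375; half = 187.5.
x-coordinate, sorted with cumulative weight:
  x=4 (Delta, w=60) cum 60
  x=13 (Alpha, w=90) cum 150
  x=14 (Gamma, w=110) cum 260  ← median
  x=16 (Epsilon, w=5) cum 265
  x=24 (Beta, w=110) cum 375
⇒ x* = 14
y-coordinate, sorted with cumulative weight:
  y=7 (Gamma, w=110) cum 110
  y=9 (Beta, w=110) cum 220  ← median
  y=9 (Delta, w=60) cum 280
  y=23 (Alpha, w=90) cum 370
  y=24 (Epsilon, w=5) cum 375
⇒ y* = 9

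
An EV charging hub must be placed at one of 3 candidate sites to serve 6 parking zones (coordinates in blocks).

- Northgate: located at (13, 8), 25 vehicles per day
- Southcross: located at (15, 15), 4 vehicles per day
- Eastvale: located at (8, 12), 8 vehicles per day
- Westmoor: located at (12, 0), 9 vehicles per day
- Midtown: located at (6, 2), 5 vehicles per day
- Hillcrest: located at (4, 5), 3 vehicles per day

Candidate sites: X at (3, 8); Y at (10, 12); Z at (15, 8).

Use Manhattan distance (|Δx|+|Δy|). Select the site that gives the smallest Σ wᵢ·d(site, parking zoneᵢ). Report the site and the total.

Z, total 382 blocks

Total weighted distance at each candidate:
  X (3, 8): total = 608
  Y (10, 12): total = 458
  Z (15, 8): total = 382
Minimum is at Z with total 382 blocks.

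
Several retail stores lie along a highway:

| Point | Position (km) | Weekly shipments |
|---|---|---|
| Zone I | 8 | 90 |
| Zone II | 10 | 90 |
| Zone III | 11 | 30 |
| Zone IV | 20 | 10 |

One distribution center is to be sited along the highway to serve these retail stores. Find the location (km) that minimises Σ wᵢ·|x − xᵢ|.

For a sum of weighted absolute distances on a line, the optimum is the weighted median (not the mean). Total weight W = 220; half-weight = 110.
Sort by position and accumulate weight:
  km 8 (Zone I, w=90) → cum 90
  km 10 (Zone II, w=90) → cum 180  ≥ 110 → median here
  km 11 (Zone III, w=30) → cum 210
  km 20 (Zone IV, w=10) → cum 220
Optimal location: km 10.

x = 10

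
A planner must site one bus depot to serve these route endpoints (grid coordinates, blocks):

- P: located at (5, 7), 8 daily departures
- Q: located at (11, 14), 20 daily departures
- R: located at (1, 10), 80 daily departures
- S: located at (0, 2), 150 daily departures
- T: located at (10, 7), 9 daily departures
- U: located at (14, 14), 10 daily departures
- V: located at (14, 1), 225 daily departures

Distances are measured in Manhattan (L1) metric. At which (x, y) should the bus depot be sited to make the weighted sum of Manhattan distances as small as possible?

(11, 2)

Manhattan distance separates: Σwᵢ(|x−xᵢ|+|y−yᵢ|) = Σwᵢ|x−xᵢ| + Σwᵢ|y−yᵢ|, so x and y are optimised independently as 1-D weighted medians.
Total weight W = 502; half = 251.
x-coordinate, sorted with cumulative weight:
  x=0 (S, w=150) cum 150
  x=1 (R, w=80) cum 230
  x=5 (P, w=8) cum 238
  x=10 (T, w=9) cum 247
  x=11 (Q, w=20) cum 267  ← median
  x=14 (U, w=10) cum 277
  x=14 (V, w=225) cum 502
⇒ x* = 11
y-coordinate, sorted with cumulative weight:
  y=1 (V, w=225) cum 225
  y=2 (S, w=150) cum 375  ← median
  y=7 (P, w=8) cum 383
  y=7 (T, w=9) cum 392
  y=10 (R, w=80) cum 472
  y=14 (Q, w=20) cum 492
  y=14 (U, w=10) cum 502
⇒ y* = 2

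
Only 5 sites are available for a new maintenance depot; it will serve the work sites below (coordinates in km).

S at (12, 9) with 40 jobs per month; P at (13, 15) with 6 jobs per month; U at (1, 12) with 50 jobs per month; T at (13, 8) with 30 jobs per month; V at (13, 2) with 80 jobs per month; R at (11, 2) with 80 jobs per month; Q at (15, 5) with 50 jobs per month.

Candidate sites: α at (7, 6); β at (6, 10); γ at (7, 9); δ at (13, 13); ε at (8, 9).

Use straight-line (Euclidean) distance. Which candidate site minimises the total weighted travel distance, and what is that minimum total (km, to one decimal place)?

Total weighted distance at each candidate:
  α (7, 6): total = 2344.7
  β (6, 10): total = 2902.5
  γ (7, 9): total = 2598.6
  δ (13, 13): total = 3115.7
  ε (8, 9): total = 2441.2
Minimum is at α with total 2344.7 km.

α, total 2344.7 km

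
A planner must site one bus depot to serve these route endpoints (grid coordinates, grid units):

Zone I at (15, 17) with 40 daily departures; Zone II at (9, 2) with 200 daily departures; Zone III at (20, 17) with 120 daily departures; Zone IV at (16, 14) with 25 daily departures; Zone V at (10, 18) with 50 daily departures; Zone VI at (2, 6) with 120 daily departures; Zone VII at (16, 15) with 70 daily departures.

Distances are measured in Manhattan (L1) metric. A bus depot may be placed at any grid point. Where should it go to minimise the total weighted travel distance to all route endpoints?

Manhattan distance separates: Σwᵢ(|x−xᵢ|+|y−yᵢ|) = Σwᵢ|x−xᵢ| + Σwᵢ|y−yᵢ|, so x and y are optimised independently as 1-D weighted medians.
Total weight W = 625; half = 312.5.
x-coordinate, sorted with cumulative weight:
  x=2 (Zone VI, w=120) cum 120
  x=9 (Zone II, w=200) cum 320  ← median
  x=10 (Zone V, w=50) cum 370
  x=15 (Zone I, w=40) cum 410
  x=16 (Zone IV, w=25) cum 435
  x=16 (Zone VII, w=70) cum 505
  x=20 (Zone III, w=120) cum 625
⇒ x* = 9
y-coordinate, sorted with cumulative weight:
  y=2 (Zone II, w=200) cum 200
  y=6 (Zone VI, w=120) cum 320  ← median
  y=14 (Zone IV, w=25) cum 345
  y=15 (Zone VII, w=70) cum 415
  y=17 (Zone I, w=40) cum 455
  y=17 (Zone III, w=120) cum 575
  y=18 (Zone V, w=50) cum 625
⇒ y* = 6

(9, 6)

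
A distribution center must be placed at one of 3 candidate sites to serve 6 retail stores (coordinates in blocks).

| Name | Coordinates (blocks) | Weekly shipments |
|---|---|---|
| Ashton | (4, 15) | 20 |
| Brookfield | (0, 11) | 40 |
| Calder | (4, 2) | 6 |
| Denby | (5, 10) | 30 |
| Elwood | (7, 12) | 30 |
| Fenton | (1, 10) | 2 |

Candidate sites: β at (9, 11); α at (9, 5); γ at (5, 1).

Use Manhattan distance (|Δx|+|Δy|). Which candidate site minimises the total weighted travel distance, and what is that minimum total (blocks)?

Total weighted distance at each candidate:
  β (9, 11): total = 882
  α (9, 5): total = 1514
  γ (5, 1): total = 1598
Minimum is at β with total 882 blocks.

β, total 882 blocks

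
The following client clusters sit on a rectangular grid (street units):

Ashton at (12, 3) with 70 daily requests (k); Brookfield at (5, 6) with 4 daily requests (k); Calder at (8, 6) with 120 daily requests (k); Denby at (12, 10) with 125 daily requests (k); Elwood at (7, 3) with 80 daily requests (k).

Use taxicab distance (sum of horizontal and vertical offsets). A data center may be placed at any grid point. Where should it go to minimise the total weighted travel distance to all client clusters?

Manhattan distance separates: Σwᵢ(|x−xᵢ|+|y−yᵢ|) = Σwᵢ|x−xᵢ| + Σwᵢ|y−yᵢ|, so x and y are optimised independently as 1-D weighted medians.
Total weight W = 399; half = 199.5.
x-coordinate, sorted with cumulative weight:
  x=5 (Brookfield, w=4) cum 4
  x=7 (Elwood, w=80) cum 84
  x=8 (Calder, w=120) cum 204  ← median
  x=12 (Ashton, w=70) cum 274
  x=12 (Denby, w=125) cum 399
⇒ x* = 8
y-coordinate, sorted with cumulative weight:
  y=3 (Ashton, w=70) cum 70
  y=3 (Elwood, w=80) cum 150
  y=6 (Brookfield, w=4) cum 154
  y=6 (Calder, w=120) cum 274  ← median
  y=10 (Denby, w=125) cum 399
⇒ y* = 6

(8, 6)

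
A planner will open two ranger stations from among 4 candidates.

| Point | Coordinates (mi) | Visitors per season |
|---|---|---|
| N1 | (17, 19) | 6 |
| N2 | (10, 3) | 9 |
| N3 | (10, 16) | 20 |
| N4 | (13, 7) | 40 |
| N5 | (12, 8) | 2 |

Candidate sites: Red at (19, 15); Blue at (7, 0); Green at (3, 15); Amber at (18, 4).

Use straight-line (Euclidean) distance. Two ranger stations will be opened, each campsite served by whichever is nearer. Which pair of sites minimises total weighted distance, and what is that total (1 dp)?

Evaluate every pair (each demand assigned to the nearer of the two):
  {Red, Amber}: total = 528.2
  {Green, Amber}: total = 549.0
  {Red, Blue}: total = 633.8
  {Blue, Green}: total = 654.6
  {Blue, Amber}: total = 664.5
  {Red, Green}: total = 713.1
Best pair: {Red, Amber} with total 528.2.

{Red, Amber}, total 528.2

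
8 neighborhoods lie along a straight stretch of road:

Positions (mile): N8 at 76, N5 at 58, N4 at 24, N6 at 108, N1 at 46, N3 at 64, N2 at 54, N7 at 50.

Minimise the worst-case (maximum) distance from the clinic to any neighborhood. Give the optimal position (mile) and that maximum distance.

The 1-center on a line is the midpoint of the two extreme points: leftmost at 24, rightmost at 108.
Optimal location = (24 + 108)/2 = 66; maximum distance = (108 − 24)/2 = 42.

location 66, max distance 42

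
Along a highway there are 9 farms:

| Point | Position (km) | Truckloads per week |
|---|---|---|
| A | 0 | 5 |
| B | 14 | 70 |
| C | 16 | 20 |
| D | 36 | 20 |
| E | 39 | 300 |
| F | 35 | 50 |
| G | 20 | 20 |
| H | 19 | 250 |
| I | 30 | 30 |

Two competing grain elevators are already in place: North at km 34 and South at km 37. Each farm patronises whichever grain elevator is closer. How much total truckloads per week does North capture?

The indifferent point is the midpoint (34+37)/2 = 35.5; farms left of it (closer to North at 34) go to North, those right go to South.
  A at 0 (w=5) → North
  B at 14 (w=70) → North
  C at 16 (w=20) → North
  H at 19 (w=250) → North
  G at 20 (w=20) → North
  I at 30 (w=30) → North
  F at 35 (w=50) → North
  D at 36 (w=20) → South
  E at 39 (w=300) → South
North captures 445; South captures 320.

445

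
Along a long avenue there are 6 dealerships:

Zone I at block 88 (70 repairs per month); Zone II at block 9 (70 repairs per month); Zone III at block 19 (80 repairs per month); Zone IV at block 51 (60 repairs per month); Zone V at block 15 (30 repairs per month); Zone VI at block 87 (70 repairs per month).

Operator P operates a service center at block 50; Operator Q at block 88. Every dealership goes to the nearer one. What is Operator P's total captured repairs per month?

The indifferent point is the midpoint (50+88)/2 = 69; dealerships left of it (closer to Operator P at 50) go to Operator P, those right go to Operator Q.
  Zone II at 9 (w=70) → Operator P
  Zone V at 15 (w=30) → Operator P
  Zone III at 19 (w=80) → Operator P
  Zone IV at 51 (w=60) → Operator P
  Zone VI at 87 (w=70) → Operator Q
  Zone I at 88 (w=70) → Operator Q
Operator P captures 240; Operator Q captures 140.

240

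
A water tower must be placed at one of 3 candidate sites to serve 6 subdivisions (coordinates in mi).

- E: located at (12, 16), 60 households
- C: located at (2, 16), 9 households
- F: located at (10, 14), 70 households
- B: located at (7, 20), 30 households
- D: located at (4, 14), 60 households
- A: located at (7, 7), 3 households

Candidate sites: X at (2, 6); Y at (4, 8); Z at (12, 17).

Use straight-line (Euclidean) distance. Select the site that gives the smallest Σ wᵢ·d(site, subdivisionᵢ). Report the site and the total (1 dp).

Z, total 1123.9 mi

Total weighted distance at each candidate:
  X (2, 6): total = 2686.5
  Y (4, 8): total = 2087.6
  Z (12, 17): total = 1123.9
Minimum is at Z with total 1123.9 mi.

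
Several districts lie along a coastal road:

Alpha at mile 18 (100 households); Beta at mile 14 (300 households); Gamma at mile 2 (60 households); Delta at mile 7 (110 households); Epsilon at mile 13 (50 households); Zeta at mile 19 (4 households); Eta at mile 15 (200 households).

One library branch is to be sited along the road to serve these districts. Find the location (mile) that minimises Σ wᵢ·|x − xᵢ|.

For a sum of weighted absolute distances on a line, the optimum is the weighted median (not the mean). Total weight W = 824; half-weight = 412.
Sort by position and accumulate weight:
  mile 2 (Gamma, w=60) → cum 60
  mile 7 (Delta, w=110) → cum 170
  mile 13 (Epsilon, w=50) → cum 220
  mile 14 (Beta, w=300) → cum 520  ≥ 412 → median here
  mile 15 (Eta, w=200) → cum 720
  mile 18 (Alpha, w=100) → cum 820
  mile 19 (Zeta, w=4) → cum 824
Optimal location: mile 14.

x = 14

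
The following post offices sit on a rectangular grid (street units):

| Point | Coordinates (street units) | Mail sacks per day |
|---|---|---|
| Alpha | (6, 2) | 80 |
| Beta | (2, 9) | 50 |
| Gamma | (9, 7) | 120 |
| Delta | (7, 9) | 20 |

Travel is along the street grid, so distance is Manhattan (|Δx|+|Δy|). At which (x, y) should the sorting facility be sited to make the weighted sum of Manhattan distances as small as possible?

Manhattan distance separates: Σwᵢ(|x−xᵢ|+|y−yᵢ|) = Σwᵢ|x−xᵢ| + Σwᵢ|y−yᵢ|, so x and y are optimised independently as 1-D weighted medians.
Total weight W = 270; half = 135.
x-coordinate, sorted with cumulative weight:
  x=2 (Beta, w=50) cum 50
  x=6 (Alpha, w=80) cum 130
  x=7 (Delta, w=20) cum 150  ← median
  x=9 (Gamma, w=120) cum 270
⇒ x* = 7
y-coordinate, sorted with cumulative weight:
  y=2 (Alpha, w=80) cum 80
  y=7 (Gamma, w=120) cum 200  ← median
  y=9 (Beta, w=50) cum 250
  y=9 (Delta, w=20) cum 270
⇒ y* = 7

(7, 7)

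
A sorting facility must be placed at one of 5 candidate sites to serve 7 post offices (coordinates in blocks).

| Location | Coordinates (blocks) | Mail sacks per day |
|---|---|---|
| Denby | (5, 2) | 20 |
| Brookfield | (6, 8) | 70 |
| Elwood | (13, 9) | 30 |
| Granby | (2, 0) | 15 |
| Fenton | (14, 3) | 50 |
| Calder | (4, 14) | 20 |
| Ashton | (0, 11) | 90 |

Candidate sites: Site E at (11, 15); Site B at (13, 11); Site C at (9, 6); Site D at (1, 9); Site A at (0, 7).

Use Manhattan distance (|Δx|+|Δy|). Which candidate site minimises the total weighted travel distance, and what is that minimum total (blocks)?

Site D, total 2530 blocks

Total weighted distance at each candidate:
  Site E (11, 15): total = 4080
  Site B (13, 11): total = 3290
  Site C (9, 6): total = 2835
  Site D (1, 9): total = 2530
  Site A (0, 7): total = 2755
Minimum is at Site D with total 2530 blocks.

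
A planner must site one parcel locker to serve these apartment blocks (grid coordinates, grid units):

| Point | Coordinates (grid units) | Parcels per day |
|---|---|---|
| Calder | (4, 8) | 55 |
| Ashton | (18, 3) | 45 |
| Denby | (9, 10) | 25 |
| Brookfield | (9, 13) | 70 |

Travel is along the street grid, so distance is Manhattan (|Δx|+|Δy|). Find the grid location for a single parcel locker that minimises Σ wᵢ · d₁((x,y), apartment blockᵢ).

(9, 8)

Manhattan distance separates: Σwᵢ(|x−xᵢ|+|y−yᵢ|) = Σwᵢ|x−xᵢ| + Σwᵢ|y−yᵢ|, so x and y are optimised independently as 1-D weighted medians.
Total weight W = 195; half = 97.5.
x-coordinate, sorted with cumulative weight:
  x=4 (Calder, w=55) cum 55
  x=9 (Denby, w=25) cum 80
  x=9 (Brookfield, w=70) cum 150  ← median
  x=18 (Ashton, w=45) cum 195
⇒ x* = 9
y-coordinate, sorted with cumulative weight:
  y=3 (Ashton, w=45) cum 45
  y=8 (Calder, w=55) cum 100  ← median
  y=10 (Denby, w=25) cum 125
  y=13 (Brookfield, w=70) cum 195
⇒ y* = 8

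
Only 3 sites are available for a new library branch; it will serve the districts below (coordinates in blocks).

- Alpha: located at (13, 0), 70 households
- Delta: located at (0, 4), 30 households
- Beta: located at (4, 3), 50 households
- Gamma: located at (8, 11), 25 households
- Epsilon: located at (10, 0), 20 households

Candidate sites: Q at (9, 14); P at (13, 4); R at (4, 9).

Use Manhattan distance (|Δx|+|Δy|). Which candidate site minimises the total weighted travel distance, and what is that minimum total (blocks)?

Total weighted distance at each candidate:
  Q (9, 14): total = 3030
  P (13, 4): total = 1610
  R (4, 9): total = 2280
Minimum is at P with total 1610 blocks.

P, total 1610 blocks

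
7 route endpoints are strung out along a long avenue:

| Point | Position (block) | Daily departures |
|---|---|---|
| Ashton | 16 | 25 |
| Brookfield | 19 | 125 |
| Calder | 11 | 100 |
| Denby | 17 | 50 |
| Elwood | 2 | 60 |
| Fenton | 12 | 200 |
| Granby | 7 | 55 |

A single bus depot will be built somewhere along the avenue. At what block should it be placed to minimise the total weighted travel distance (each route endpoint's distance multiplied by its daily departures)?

x = 12

For a sum of weighted absolute distances on a line, the optimum is the weighted median (not the mean). Total weight W = 615; half-weight = 307.5.
Sort by position and accumulate weight:
  block 2 (Elwood, w=60) → cum 60
  block 7 (Granby, w=55) → cum 115
  block 11 (Calder, w=100) → cum 215
  block 12 (Fenton, w=200) → cum 415  ≥ 307.5 → median here
  block 16 (Ashton, w=25) → cum 440
  block 17 (Denby, w=50) → cum 490
  block 19 (Brookfield, w=125) → cum 615
Optimal location: block 12.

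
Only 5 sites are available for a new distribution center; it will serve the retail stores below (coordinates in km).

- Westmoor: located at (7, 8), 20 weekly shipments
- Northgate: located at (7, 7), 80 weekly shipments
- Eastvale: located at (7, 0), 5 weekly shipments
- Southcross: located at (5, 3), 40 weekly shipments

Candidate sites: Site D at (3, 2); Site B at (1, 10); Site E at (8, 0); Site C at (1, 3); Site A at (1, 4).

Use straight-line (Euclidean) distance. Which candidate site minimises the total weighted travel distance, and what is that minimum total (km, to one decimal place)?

Total weighted distance at each candidate:
  Site D (3, 2): total = 768.3
  Site B (1, 10): total = 1043.9
  Site E (8, 0): total = 901.6
  Site C (1, 3): total = 926.6
  Site A (1, 4): total = 881.9
Minimum is at Site D with total 768.3 km.

Site D, total 768.3 km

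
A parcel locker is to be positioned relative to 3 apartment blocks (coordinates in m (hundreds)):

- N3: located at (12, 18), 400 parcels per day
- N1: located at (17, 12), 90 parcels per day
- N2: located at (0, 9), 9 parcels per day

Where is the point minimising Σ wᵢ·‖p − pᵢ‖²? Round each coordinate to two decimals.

(12.69, 16.76)

The minimiser of Σwᵢ‖p−pᵢ‖² is the weighted centroid p* = (Σwᵢpᵢ)/(Σwᵢ).
Σwᵢ = 499.
Σwᵢxᵢ = 400·12 + 90·17 + 9·0 = 6330.
Σwᵢyᵢ = 400·18 + 90·12 + 9·9 = 8361.
x* = 6330/499 = 12.69, y* = 8361/499 = 16.76.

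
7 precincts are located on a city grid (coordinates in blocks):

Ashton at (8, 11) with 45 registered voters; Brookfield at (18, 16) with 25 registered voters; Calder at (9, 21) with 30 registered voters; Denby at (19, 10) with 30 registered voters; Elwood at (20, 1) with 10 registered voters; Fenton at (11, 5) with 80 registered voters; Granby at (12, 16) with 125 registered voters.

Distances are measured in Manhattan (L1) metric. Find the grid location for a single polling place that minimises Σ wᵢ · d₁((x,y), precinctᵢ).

Manhattan distance separates: Σwᵢ(|x−xᵢ|+|y−yᵢ|) = Σwᵢ|x−xᵢ| + Σwᵢ|y−yᵢ|, so x and y are optimised independently as 1-D weighted medians.
Total weight W = 345; half = 172.5.
x-coordinate, sorted with cumulative weight:
  x=8 (Ashton, w=45) cum 45
  x=9 (Calder, w=30) cum 75
  x=11 (Fenton, w=80) cum 155
  x=12 (Granby, w=125) cum 280  ← median
  x=18 (Brookfield, w=25) cum 305
  x=19 (Denby, w=30) cum 335
  x=20 (Elwood, w=10) cum 345
⇒ x* = 12
y-coordinate, sorted with cumulative weight:
  y=1 (Elwood, w=10) cum 10
  y=5 (Fenton, w=80) cum 90
  y=10 (Denby, w=30) cum 120
  y=11 (Ashton, w=45) cum 165
  y=16 (Brookfield, w=25) cum 190  ← median
  y=16 (Granby, w=125) cum 315
  y=21 (Calder, w=30) cum 345
⇒ y* = 16

(12, 16)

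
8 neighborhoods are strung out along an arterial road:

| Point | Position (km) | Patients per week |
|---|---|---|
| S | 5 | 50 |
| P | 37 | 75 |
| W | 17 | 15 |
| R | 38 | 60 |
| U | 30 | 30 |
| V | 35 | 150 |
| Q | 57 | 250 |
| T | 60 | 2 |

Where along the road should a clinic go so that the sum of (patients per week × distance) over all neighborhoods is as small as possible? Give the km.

For a sum of weighted absolute distances on a line, the optimum is the weighted median (not the mean). Total weight W = 632; half-weight = 316.
Sort by position and accumulate weight:
  km 5 (S, w=50) → cum 50
  km 17 (W, w=15) → cum 65
  km 30 (U, w=30) → cum 95
  km 35 (V, w=150) → cum 245
  km 37 (P, w=75) → cum 320  ≥ 316 → median here
  km 38 (R, w=60) → cum 380
  km 57 (Q, w=250) → cum 630
  km 60 (T, w=2) → cum 632
Optimal location: km 37.

x = 37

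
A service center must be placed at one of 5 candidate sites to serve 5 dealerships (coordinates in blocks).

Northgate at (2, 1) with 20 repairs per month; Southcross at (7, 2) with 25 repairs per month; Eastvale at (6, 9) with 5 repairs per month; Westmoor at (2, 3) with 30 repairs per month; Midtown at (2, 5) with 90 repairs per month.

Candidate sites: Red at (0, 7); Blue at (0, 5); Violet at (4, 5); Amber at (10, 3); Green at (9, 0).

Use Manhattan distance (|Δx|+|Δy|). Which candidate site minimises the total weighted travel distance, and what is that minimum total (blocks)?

Total weighted distance at each candidate:
  Red (0, 7): total = 1040
  Blue (0, 5): total = 720
  Violet (4, 5): total = 600
  Amber (10, 3): total = 1490
  Green (9, 0): total = 1700
Minimum is at Violet with total 600 blocks.

Violet, total 600 blocks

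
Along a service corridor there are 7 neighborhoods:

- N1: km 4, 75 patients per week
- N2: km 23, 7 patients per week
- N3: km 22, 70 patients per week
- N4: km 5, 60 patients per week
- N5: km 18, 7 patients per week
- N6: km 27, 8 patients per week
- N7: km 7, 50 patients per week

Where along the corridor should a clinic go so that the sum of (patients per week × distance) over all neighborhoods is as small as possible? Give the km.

For a sum of weighted absolute distances on a line, the optimum is the weighted median (not the mean). Total weight W = 277; half-weight = 138.5.
Sort by position and accumulate weight:
  km 4 (N1, w=75) → cum 75
  km 5 (N4, w=60) → cum 135
  km 7 (N7, w=50) → cum 185  ≥ 138.5 → median here
  km 18 (N5, w=7) → cum 192
  km 22 (N3, w=70) → cum 262
  km 23 (N2, w=7) → cum 269
  km 27 (N6, w=8) → cum 277
Optimal location: km 7.

x = 7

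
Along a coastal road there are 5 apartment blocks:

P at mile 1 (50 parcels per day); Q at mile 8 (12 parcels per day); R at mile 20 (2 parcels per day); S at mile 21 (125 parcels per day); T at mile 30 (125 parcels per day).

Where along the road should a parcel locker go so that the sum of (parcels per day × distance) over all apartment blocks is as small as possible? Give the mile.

For a sum of weighted absolute distances on a line, the optimum is the weighted median (not the mean). Total weight W = 314; half-weight = 157.
Sort by position and accumulate weight:
  mile 1 (P, w=50) → cum 50
  mile 8 (Q, w=12) → cum 62
  mile 20 (R, w=2) → cum 64
  mile 21 (S, w=125) → cum 189  ≥ 157 → median here
  mile 30 (T, w=125) → cum 314
Optimal location: mile 21.

x = 21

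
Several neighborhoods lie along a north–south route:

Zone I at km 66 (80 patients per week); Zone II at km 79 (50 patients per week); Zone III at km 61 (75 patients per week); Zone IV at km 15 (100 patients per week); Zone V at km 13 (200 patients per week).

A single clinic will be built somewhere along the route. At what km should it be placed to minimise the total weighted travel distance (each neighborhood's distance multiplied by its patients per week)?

For a sum of weighted absolute distances on a line, the optimum is the weighted median (not the mean). Total weight W = 505; half-weight = 252.5.
Sort by position and accumulate weight:
  km 13 (Zone V, w=200) → cum 200
  km 15 (Zone IV, w=100) → cum 300  ≥ 252.5 → median here
  km 61 (Zone III, w=75) → cum 375
  km 66 (Zone I, w=80) → cum 455
  km 79 (Zone II, w=50) → cum 505
Optimal location: km 15.

x = 15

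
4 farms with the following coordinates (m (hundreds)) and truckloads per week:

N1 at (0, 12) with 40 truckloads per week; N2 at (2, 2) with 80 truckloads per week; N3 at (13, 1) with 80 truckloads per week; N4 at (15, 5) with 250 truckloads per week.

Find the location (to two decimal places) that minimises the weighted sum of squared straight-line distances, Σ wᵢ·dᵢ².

(11.00, 4.38)

The minimiser of Σwᵢ‖p−pᵢ‖² is the weighted centroid p* = (Σwᵢpᵢ)/(Σwᵢ).
Σwᵢ = 450.
Σwᵢxᵢ = 40·0 + 80·2 + 80·13 + 250·15 = 4950.
Σwᵢyᵢ = 40·12 + 80·2 + 80·1 + 250·5 = 1970.
x* = 4950/450 = 11.00, y* = 1970/450 = 4.38.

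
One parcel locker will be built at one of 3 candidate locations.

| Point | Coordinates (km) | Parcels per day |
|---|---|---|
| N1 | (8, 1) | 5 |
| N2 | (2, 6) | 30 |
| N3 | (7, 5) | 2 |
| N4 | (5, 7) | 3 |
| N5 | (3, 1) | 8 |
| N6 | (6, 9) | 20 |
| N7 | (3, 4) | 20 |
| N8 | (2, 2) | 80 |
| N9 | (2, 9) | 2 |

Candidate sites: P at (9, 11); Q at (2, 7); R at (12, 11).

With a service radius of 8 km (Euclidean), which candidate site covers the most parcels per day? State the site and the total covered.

Coverage radius r = 8 km; a point is covered iff (Δx)²+(Δy)² ≤ 8² = 64.
  P (9, 11): covers {N3, N4, N6, N9} → 27
  Q (2, 7): covers {N2, N3, N4, N5, N6, N7, N8, N9} → 165
  R (12, 11): covers {N3, N6} → 22
Maximum coverage at Q: 165 parcels per day.

Q, covering 165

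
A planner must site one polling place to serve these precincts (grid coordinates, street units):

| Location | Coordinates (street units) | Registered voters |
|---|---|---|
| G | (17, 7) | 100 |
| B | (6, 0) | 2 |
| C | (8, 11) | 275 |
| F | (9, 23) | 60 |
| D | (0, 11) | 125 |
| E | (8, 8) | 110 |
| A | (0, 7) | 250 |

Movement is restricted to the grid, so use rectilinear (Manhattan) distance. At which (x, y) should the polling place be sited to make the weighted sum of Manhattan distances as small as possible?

(8, 8)

Manhattan distance separates: Σwᵢ(|x−xᵢ|+|y−yᵢ|) = Σwᵢ|x−xᵢ| + Σwᵢ|y−yᵢ|, so x and y are optimised independently as 1-D weighted medians.
Total weight W = 922; half = 461.
x-coordinate, sorted with cumulative weight:
  x=0 (D, w=125) cum 125
  x=0 (A, w=250) cum 375
  x=6 (B, w=2) cum 377
  x=8 (C, w=275) cum 652  ← median
  x=8 (E, w=110) cum 762
  x=9 (F, w=60) cum 822
  x=17 (G, w=100) cum 922
⇒ x* = 8
y-coordinate, sorted with cumulative weight:
  y=0 (B, w=2) cum 2
  y=7 (G, w=100) cum 102
  y=7 (A, w=250) cum 352
  y=8 (E, w=110) cum 462  ← median
  y=11 (C, w=275) cum 737
  y=11 (D, w=125) cum 862
  y=23 (F, w=60) cum 922
⇒ y* = 8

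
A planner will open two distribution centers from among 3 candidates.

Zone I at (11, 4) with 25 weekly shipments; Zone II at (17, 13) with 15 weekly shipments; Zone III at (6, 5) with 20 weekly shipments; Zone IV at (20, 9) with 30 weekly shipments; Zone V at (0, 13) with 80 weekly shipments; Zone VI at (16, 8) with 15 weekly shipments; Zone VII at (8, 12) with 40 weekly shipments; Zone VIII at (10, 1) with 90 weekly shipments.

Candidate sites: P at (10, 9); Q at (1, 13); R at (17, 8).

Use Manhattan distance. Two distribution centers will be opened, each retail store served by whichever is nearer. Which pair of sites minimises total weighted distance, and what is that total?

{P, Q}, total 1880

Evaluate every pair (each demand assigned to the nearer of the two):
  {P, Q}: total = 1880
  {Q, R}: total = 2380
  {P, R}: total = 2560
Best pair: {P, Q} with total 1880.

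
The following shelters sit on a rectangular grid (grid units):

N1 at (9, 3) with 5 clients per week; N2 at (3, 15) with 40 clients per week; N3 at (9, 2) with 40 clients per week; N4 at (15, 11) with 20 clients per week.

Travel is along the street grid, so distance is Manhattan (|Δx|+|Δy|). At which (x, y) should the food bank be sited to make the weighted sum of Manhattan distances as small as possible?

(9, 11)

Manhattan distance separates: Σwᵢ(|x−xᵢ|+|y−yᵢ|) = Σwᵢ|x−xᵢ| + Σwᵢ|y−yᵢ|, so x and y are optimised independently as 1-D weighted medians.
Total weight W = 105; half = 52.5.
x-coordinate, sorted with cumulative weight:
  x=3 (N2, w=40) cum 40
  x=9 (N1, w=5) cum 45
  x=9 (N3, w=40) cum 85  ← median
  x=15 (N4, w=20) cum 105
⇒ x* = 9
y-coordinate, sorted with cumulative weight:
  y=2 (N3, w=40) cum 40
  y=3 (N1, w=5) cum 45
  y=11 (N4, w=20) cum 65  ← median
  y=15 (N2, w=40) cum 105
⇒ y* = 11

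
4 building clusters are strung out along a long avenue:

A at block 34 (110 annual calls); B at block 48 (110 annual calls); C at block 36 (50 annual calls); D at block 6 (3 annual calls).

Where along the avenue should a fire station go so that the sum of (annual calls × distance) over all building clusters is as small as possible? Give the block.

x = 36

For a sum of weighted absolute distances on a line, the optimum is the weighted median (not the mean). Total weight W = 273; half-weight = 136.5.
Sort by position and accumulate weight:
  block 6 (D, w=3) → cum 3
  block 34 (A, w=110) → cum 113
  block 36 (C, w=50) → cum 163  ≥ 136.5 → median here
  block 48 (B, w=110) → cum 273
Optimal location: block 36.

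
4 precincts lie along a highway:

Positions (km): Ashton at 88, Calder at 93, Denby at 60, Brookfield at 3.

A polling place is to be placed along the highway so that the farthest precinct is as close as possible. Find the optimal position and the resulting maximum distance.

The 1-center on a line is the midpoint of the two extreme points: leftmost at 3, rightmost at 93.
Optimal location = (3 + 93)/2 = 48; maximum distance = (93 − 3)/2 = 45.

location 48, max distance 45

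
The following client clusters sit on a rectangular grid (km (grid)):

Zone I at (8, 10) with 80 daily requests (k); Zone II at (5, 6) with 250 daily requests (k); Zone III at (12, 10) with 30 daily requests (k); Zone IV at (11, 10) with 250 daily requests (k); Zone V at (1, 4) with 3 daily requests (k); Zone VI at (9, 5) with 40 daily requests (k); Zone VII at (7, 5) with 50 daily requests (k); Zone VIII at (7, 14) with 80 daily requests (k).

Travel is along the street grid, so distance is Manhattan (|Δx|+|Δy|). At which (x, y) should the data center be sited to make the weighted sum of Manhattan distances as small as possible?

Manhattan distance separates: Σwᵢ(|x−xᵢ|+|y−yᵢ|) = Σwᵢ|x−xᵢ| + Σwᵢ|y−yᵢ|, so x and y are optimised independently as 1-D weighted medians.
Total weight W = 783; half = 391.5.
x-coordinate, sorted with cumulative weight:
  x=1 (Zone V, w=3) cum 3
  x=5 (Zone II, w=250) cum 253
  x=7 (Zone VII, w=50) cum 303
  x=7 (Zone VIII, w=80) cum 383
  x=8 (Zone I, w=80) cum 463  ← median
  x=9 (Zone VI, w=40) cum 503
  x=11 (Zone IV, w=250) cum 753
  x=12 (Zone III, w=30) cum 783
⇒ x* = 8
y-coordinate, sorted with cumulative weight:
  y=4 (Zone V, w=3) cum 3
  y=5 (Zone VI, w=40) cum 43
  y=5 (Zone VII, w=50) cum 93
  y=6 (Zone II, w=250) cum 343
  y=10 (Zone I, w=80) cum 423  ← median
  y=10 (Zone III, w=30) cum 453
  y=10 (Zone IV, w=250) cum 703
  y=14 (Zone VIII, w=80) cum 783
⇒ y* = 10

(8, 10)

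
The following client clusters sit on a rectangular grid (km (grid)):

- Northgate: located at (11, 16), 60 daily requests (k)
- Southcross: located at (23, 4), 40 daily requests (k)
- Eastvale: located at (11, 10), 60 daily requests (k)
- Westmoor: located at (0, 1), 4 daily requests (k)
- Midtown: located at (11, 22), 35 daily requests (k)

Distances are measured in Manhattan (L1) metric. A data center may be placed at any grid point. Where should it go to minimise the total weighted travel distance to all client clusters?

(11, 10)

Manhattan distance separates: Σwᵢ(|x−xᵢ|+|y−yᵢ|) = Σwᵢ|x−xᵢ| + Σwᵢ|y−yᵢ|, so x and y are optimised independently as 1-D weighted medians.
Total weight W = 199; half = 99.5.
x-coordinate, sorted with cumulative weight:
  x=0 (Westmoor, w=4) cum 4
  x=11 (Northgate, w=60) cum 64
  x=11 (Eastvale, w=60) cum 124  ← median
  x=11 (Midtown, w=35) cum 159
  x=23 (Southcross, w=40) cum 199
⇒ x* = 11
y-coordinate, sorted with cumulative weight:
  y=1 (Westmoor, w=4) cum 4
  y=4 (Southcross, w=40) cum 44
  y=10 (Eastvale, w=60) cum 104  ← median
  y=16 (Northgate, w=60) cum 164
  y=22 (Midtown, w=35) cum 199
⇒ y* = 10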